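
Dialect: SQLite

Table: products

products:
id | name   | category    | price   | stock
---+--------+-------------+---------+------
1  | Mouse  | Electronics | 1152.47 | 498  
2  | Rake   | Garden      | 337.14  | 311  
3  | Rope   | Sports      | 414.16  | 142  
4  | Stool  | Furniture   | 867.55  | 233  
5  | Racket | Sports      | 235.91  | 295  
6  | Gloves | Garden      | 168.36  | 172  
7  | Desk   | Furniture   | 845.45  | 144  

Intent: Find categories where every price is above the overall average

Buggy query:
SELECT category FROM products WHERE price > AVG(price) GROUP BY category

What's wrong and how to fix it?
Bug: AVG() is an aggregate; it can't sit directly in WHERE

Fix: Compute the overall average in a scalar subquery and compare each group's MIN against it in HAVING

Corrected query:
SELECT category FROM products GROUP BY category HAVING MIN(price) > (SELECT AVG(price) FROM products)

Result:
category   
-----------
Electronics
Furniture  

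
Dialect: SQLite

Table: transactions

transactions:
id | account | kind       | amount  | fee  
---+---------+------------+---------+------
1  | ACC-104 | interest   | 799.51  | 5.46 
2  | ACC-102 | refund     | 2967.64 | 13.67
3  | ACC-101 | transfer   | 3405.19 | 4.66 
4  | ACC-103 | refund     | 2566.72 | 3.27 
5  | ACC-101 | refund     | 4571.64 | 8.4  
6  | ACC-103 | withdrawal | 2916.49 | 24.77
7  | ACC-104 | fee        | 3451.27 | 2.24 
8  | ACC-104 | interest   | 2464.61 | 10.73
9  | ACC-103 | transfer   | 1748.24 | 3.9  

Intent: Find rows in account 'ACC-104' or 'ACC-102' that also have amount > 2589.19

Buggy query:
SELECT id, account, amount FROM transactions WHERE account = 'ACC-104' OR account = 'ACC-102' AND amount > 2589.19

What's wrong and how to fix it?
Bug: Without parentheses, AND is evaluated before OR, so the amount filter only applies to the 'ACC-102' branch

Fix: Group the OR with parentheses (or use IN), then AND the threshold

Corrected query:
SELECT id, account, amount FROM transactions WHERE (account = 'ACC-104' OR account = 'ACC-102') AND amount > 2589.19

Result:
id | account | amount 
---+---------+--------
2  | ACC-102 | 2967.64
7  | ACC-104 | 3451.27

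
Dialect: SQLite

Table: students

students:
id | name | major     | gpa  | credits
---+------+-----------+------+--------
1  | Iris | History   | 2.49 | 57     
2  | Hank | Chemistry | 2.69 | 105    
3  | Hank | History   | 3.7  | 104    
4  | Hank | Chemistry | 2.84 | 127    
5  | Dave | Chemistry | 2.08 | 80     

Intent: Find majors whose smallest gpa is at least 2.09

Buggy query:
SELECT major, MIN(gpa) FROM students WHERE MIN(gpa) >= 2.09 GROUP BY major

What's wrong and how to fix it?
Bug: MIN() in WHERE is a misuse of aggregate

Fix: Use HAVING for the per-group MIN condition

Corrected query:
SELECT major, MIN(gpa) FROM students GROUP BY major HAVING MIN(gpa) >= 2.09

Result:
major   | MIN(gpa)
--------+---------
History | 2.49    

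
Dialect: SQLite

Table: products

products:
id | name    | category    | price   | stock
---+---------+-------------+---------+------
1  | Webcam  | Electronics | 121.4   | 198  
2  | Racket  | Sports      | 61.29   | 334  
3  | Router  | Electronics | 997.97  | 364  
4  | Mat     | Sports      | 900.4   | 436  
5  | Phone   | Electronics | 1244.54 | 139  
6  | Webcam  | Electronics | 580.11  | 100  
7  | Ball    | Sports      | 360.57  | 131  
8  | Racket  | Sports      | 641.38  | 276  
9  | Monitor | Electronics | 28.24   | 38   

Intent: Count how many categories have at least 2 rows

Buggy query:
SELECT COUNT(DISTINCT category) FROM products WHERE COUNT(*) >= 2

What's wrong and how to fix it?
Bug: COUNT(*) cannot appear in WHERE; the per-group count doesn't exist yet

Fix: Group first with HAVING COUNT(*) >= 2, then COUNT the resulting groups

Corrected query:
SELECT COUNT(*) FROM (SELECT category FROM products GROUP BY category HAVING COUNT(*) >= 2)

Result:
COUNT(*)
--------
2       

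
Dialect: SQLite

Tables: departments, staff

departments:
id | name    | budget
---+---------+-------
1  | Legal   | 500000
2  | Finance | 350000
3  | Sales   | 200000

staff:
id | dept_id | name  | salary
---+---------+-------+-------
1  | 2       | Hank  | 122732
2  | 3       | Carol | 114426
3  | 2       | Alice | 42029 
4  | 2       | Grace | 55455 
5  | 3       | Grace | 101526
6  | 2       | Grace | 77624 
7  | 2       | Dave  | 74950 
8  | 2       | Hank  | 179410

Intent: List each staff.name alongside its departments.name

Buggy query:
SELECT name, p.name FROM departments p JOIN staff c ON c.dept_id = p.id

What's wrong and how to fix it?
Bug: 'name' exists in both joined tables, so the database can't tell which one is meant

Fix: Prefix ambiguous columns with the table alias

Corrected query:
SELECT c.name, p.name FROM departments p JOIN staff c ON c.dept_id = p.id

Result:
name  | name   
------+--------
Hank  | Finance
Carol | Sales  
Alice | Finance
Grace | Finance
Grace | Sales  
Grace | Finance
Dave  | Finance
Hank  | Finance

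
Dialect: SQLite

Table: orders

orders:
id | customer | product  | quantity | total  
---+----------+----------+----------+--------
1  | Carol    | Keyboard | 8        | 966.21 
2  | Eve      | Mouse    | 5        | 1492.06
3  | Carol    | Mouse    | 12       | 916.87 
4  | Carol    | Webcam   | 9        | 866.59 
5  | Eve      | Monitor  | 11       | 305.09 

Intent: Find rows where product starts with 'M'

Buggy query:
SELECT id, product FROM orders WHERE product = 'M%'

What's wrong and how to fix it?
Bug: Wildcards only work with LIKE; '=' treats '%' as a literal character

Fix: Replace '=' with LIKE so 'M%' is treated as a pattern

Corrected query:
SELECT id, product FROM orders WHERE product LIKE 'M%'

Result:
id | product
---+--------
2  | Mouse  
3  | Mouse  
5  | Monitor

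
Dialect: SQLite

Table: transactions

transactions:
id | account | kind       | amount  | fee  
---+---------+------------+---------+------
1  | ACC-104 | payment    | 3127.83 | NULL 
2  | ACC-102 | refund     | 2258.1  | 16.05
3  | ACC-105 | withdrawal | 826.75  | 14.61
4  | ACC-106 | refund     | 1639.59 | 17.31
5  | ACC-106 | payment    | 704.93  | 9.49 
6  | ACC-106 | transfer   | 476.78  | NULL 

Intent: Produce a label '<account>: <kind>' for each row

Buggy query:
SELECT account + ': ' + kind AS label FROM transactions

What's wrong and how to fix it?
Bug: SQLite uses || for string concatenation; + coerces text to numbers (yielding 0)

Fix: Use the || operator for string concatenation

Corrected query:
SELECT account || ': ' || kind AS label FROM transactions

Result:
label              
-------------------
ACC-104: payment   
ACC-102: refund    
ACC-105: withdrawal
ACC-106: refund    
ACC-106: payment   
ACC-106: transfer  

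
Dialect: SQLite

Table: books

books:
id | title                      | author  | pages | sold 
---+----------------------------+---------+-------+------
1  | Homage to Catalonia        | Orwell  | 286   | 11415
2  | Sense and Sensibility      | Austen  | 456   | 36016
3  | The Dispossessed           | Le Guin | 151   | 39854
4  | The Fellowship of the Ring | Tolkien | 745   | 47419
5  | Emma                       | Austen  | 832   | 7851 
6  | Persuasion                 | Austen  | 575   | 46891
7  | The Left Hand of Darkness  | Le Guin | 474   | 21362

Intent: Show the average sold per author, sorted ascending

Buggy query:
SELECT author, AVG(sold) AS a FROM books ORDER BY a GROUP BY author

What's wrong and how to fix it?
Bug: GROUP BY must precede ORDER BY

Fix: Reorder: SELECT … FROM … GROUP BY … ORDER BY …

Corrected query:
SELECT author, AVG(sold) AS a FROM books GROUP BY author ORDER BY a

Result:
author  | a           
--------+-------------
Orwell  | 11415       
Austen  | 30252.666667
Le Guin | 30608       
Tolkien | 47419       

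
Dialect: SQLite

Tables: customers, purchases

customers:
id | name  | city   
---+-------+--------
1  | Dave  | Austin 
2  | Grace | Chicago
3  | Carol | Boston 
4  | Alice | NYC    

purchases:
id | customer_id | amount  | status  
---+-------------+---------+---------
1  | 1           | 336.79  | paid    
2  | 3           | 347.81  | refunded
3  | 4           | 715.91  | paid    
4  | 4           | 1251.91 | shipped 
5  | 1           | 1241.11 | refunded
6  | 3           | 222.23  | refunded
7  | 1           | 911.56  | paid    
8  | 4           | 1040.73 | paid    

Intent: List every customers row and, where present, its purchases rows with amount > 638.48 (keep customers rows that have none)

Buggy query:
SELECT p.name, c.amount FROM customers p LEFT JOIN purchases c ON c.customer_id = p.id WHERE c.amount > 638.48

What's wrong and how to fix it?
Bug: Filtering c.amount in WHERE discards the NULL rows produced by LEFT JOIN, turning it into an inner join

Fix: Put 'c.amount > 638.48' in the JOIN's ON clause instead of WHERE

Corrected query:
SELECT p.name, c.amount FROM customers p LEFT JOIN purchases c ON c.customer_id = p.id AND c.amount > 638.48

Result:
name  | amount 
------+--------
Dave  | 911.56 
Dave  | 1241.11
Grace | NULL   
Carol | NULL   
Alice | 715.91 
Alice | 1040.73
Alice | 1251.91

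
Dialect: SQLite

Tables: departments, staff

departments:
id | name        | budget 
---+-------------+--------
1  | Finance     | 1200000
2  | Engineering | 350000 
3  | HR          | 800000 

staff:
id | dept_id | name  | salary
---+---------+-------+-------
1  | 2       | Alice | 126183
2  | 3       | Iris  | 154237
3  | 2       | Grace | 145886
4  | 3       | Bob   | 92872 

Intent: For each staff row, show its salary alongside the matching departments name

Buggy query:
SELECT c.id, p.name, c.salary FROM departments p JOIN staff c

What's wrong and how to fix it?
Bug: JOIN with no ON clause produces a cartesian product; every staff row pairs with every departments row

Fix: Add ON c.dept_id = p.id to the JOIN

Corrected query:
SELECT c.id, p.name, c.salary FROM departments p JOIN staff c ON c.dept_id = p.id

Result:
id | name        | salary
---+-------------+-------
1  | Engineering | 126183
2  | HR          | 154237
3  | Engineering | 145886
4  | HR          | 92872 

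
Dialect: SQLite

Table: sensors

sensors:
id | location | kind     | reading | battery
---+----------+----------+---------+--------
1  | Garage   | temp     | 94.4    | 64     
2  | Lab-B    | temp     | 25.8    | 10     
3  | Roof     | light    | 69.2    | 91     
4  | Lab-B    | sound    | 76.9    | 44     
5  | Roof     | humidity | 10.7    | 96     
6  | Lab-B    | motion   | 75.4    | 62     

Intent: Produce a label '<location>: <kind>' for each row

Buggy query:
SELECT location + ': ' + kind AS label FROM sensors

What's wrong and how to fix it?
Bug: '+' is numeric addition; on text columns SQLite converts them to 0 instead of concatenating

Fix: Use the || operator for string concatenation

Corrected query:
SELECT location || ': ' || kind AS label FROM sensors

Result:
label         
--------------
Garage: temp  
Lab-B: temp   
Roof: light   
Lab-B: sound  
Roof: humidity
Lab-B: motion 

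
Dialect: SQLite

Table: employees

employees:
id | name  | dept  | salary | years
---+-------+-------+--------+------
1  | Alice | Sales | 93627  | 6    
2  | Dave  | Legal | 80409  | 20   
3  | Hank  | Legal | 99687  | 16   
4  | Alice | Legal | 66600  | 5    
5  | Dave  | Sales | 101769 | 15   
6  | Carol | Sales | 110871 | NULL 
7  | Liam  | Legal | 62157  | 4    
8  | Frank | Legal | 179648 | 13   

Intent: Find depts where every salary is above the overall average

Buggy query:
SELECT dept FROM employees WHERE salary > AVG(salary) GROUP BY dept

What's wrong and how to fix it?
Bug: WHERE evaluates per row before aggregation, so AVG() is unavailable

Fix: Use a subquery for AVG and a HAVING MIN(...) filter so the condition holds for every row in the group

Corrected query:
SELECT dept FROM employees GROUP BY dept HAVING MIN(salary) > (SELECT AVG(salary) FROM employees)

Result:
(no rows)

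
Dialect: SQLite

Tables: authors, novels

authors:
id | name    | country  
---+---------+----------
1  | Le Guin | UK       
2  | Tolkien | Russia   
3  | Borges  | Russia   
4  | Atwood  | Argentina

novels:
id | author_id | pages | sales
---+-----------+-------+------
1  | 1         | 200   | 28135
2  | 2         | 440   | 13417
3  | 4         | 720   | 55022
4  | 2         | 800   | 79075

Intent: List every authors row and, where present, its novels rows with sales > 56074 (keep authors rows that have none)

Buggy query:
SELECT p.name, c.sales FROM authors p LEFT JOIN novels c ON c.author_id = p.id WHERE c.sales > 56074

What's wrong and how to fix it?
Bug: A WHERE condition on the right-hand table after LEFT JOIN drops unmatched parents

Fix: Move the right-table condition into the ON clause so unmatched parents are kept

Corrected query:
SELECT p.name, c.sales FROM authors p LEFT JOIN novels c ON c.author_id = p.id AND c.sales > 56074

Result:
name    | sales
--------+------
Le Guin | NULL 
Tolkien | 79075
Borges  | NULL 
Atwood  | NULL 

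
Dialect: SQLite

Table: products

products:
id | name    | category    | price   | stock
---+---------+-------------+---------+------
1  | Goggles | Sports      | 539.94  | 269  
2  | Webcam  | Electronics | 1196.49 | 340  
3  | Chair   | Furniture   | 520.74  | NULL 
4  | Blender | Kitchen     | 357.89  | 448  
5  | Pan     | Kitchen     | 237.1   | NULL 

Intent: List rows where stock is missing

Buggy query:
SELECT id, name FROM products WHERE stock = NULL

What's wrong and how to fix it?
Bug: '= NULL' is always unknown in SQL three-valued logic, so no rows match

Fix: Replace '= NULL' with 'IS NULL'

Corrected query:
SELECT id, name FROM products WHERE stock IS NULL

Result:
id | name 
---+------
3  | Chair
5  | Pan  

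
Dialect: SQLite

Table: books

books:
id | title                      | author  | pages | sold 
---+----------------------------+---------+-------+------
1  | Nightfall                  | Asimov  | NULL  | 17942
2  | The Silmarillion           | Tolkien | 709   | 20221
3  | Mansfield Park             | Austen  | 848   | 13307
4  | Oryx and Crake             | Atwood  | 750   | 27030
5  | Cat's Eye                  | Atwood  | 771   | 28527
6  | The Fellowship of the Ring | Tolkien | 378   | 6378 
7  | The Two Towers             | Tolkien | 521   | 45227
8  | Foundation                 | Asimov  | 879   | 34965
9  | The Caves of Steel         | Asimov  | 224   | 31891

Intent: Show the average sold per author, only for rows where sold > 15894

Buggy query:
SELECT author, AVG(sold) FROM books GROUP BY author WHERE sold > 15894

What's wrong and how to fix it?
Bug: Row-level WHERE must come before GROUP BY in the clause order

Fix: Move the WHERE clause before GROUP BY

Corrected query:
SELECT author, AVG(sold) FROM books WHERE sold > 15894 GROUP BY author

Result:
author  | AVG(sold)
--------+----------
Asimov  | 28266    
Atwood  | 27778.5  
Tolkien | 32724    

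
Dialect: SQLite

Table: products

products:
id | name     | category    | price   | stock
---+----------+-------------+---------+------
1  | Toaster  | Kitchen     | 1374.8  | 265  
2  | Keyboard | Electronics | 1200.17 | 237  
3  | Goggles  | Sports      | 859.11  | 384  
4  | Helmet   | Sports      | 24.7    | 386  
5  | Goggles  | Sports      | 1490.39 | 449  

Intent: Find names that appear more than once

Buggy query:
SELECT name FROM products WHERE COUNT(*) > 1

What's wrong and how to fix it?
Bug: COUNT(*) is an aggregate and cannot be used in WHERE

Fix: GROUP BY name, then filter groups with HAVING COUNT(*) > 1

Corrected query:
SELECT name FROM products GROUP BY name HAVING COUNT(*) > 1

Result:
name   
-------
Goggles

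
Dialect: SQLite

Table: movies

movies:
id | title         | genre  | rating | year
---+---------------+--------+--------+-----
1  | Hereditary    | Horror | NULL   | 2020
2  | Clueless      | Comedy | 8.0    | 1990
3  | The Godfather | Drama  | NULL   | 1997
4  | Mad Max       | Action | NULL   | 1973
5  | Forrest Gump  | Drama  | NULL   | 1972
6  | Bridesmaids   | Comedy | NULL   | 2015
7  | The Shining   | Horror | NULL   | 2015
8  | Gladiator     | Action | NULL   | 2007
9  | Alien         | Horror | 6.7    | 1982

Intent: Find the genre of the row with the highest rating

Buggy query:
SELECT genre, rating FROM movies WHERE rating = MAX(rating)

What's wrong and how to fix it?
Bug: WHERE is evaluated per row; an aggregate over the whole table isn't defined there

Fix: Use a subquery: WHERE rating = (SELECT MAX(rating) FROM movies)

Corrected query:
SELECT genre, rating FROM movies WHERE rating = (SELECT MAX(rating) FROM movies)

Result:
genre  | rating
-------+-------
Comedy | 8     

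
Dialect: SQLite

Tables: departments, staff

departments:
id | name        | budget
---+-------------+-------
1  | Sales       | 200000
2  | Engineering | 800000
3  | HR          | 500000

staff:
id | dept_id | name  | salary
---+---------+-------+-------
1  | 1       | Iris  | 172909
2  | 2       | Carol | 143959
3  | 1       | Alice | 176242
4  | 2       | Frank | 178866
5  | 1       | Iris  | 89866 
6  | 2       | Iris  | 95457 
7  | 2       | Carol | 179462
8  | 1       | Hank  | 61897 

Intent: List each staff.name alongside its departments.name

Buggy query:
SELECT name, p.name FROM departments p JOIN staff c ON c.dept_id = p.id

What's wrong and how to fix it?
Bug: Both tables have a 'name' column; the unqualified reference is ambiguous

Fix: Qualify the column with its table alias (c.name)

Corrected query:
SELECT c.name, p.name FROM departments p JOIN staff c ON c.dept_id = p.id

Result:
name  | name       
------+------------
Iris  | Sales      
Carol | Engineering
Alice | Sales      
Frank | Engineering
Iris  | Sales      
Iris  | Engineering
Carol | Engineering
Hank  | Sales      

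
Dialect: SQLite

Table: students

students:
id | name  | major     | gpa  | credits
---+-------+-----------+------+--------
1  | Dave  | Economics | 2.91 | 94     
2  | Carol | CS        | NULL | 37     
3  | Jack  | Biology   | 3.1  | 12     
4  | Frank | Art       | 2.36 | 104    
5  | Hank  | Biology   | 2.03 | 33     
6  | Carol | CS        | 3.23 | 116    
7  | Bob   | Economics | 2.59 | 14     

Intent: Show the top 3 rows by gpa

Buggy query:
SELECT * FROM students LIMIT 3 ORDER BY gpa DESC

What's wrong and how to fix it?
Bug: ORDER BY cannot follow LIMIT; LIMIT is the final clause

Fix: Sort with ORDER BY, then apply LIMIT

Corrected query:
SELECT * FROM students ORDER BY gpa DESC LIMIT 3

Result:
id | name  | major     | gpa  | credits
---+-------+-----------+------+--------
6  | Carol | CS        | 3.23 | 116    
3  | Jack  | Biology   | 3.1  | 12     
1  | Dave  | Economics | 2.91 | 94     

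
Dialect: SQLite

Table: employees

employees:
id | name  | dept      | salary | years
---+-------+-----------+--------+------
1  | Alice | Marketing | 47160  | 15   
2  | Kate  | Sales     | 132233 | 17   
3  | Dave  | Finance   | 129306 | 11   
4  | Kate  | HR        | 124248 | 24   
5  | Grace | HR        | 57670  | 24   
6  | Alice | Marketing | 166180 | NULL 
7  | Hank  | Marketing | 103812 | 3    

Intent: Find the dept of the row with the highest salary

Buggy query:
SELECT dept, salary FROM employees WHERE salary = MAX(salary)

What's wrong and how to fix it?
Bug: WHERE is evaluated per row; an aggregate over the whole table isn't defined there

Fix: Wrap MAX in a scalar subquery so WHERE compares against a single value

Corrected query:
SELECT dept, salary FROM employees WHERE salary = (SELECT MAX(salary) FROM employees)

Result:
dept      | salary
----------+-------
Marketing | 166180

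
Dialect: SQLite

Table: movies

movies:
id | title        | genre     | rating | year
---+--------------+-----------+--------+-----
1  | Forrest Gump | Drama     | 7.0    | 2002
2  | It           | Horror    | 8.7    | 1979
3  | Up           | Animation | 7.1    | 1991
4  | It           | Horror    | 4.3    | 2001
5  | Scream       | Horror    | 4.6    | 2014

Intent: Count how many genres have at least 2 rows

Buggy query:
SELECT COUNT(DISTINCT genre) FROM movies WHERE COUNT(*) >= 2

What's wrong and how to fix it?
Bug: COUNT(*) cannot appear in WHERE; the per-group count doesn't exist yet

Fix: Group first with HAVING COUNT(*) >= 2, then COUNT the resulting groups

Corrected query:
SELECT COUNT(*) FROM (SELECT genre FROM movies GROUP BY genre HAVING COUNT(*) >= 2)

Result:
COUNT(*)
--------
1       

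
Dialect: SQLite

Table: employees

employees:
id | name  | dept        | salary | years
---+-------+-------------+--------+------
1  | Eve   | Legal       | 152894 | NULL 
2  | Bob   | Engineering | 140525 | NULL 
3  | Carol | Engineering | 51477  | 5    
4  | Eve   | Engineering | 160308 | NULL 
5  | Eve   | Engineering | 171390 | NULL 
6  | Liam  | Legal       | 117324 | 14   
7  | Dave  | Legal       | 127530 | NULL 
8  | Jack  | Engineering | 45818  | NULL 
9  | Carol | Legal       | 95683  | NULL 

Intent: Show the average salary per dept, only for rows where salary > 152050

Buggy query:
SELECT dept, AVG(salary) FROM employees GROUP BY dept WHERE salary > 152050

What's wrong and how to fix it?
Bug: Row-level WHERE must come before GROUP BY in the clause order

Fix: Move the WHERE clause before GROUP BY

Corrected query:
SELECT dept, AVG(salary) FROM employees WHERE salary > 152050 GROUP BY dept

Result:
dept        | AVG(salary)
------------+------------
Engineering | 165849     
Legal       | 152894     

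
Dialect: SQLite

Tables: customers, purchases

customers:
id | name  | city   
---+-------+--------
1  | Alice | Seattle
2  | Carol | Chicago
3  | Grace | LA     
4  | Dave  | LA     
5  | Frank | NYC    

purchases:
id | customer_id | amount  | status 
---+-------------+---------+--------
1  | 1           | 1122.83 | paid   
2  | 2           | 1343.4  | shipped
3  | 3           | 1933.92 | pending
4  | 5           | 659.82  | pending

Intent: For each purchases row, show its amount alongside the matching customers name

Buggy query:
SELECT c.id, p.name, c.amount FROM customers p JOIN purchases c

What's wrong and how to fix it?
Bug: JOIN with no ON clause produces a cartesian product; every purchases row pairs with every customers row

Fix: Add ON c.customer_id = p.id to the JOIN

Corrected query:
SELECT c.id, p.name, c.amount FROM customers p JOIN purchases c ON c.customer_id = p.id

Result:
id | name  | amount 
---+-------+--------
1  | Alice | 1122.83
2  | Carol | 1343.4 
3  | Grace | 1933.92
4  | Frank | 659.82 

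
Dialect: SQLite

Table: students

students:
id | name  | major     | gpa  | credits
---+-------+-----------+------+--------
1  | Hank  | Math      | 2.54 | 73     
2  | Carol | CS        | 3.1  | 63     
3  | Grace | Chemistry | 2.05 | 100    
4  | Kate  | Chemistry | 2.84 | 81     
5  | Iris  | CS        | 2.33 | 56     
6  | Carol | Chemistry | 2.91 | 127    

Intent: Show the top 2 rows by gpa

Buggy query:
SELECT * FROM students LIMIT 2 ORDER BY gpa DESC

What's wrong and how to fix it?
Bug: LIMIT must come after ORDER BY

Fix: Swap the clauses: ORDER BY first, then LIMIT

Corrected query:
SELECT * FROM students ORDER BY gpa DESC LIMIT 2

Result:
id | name  | major     | gpa  | credits
---+-------+-----------+------+--------
2  | Carol | CS        | 3.1  | 63     
6  | Carol | Chemistry | 2.91 | 127    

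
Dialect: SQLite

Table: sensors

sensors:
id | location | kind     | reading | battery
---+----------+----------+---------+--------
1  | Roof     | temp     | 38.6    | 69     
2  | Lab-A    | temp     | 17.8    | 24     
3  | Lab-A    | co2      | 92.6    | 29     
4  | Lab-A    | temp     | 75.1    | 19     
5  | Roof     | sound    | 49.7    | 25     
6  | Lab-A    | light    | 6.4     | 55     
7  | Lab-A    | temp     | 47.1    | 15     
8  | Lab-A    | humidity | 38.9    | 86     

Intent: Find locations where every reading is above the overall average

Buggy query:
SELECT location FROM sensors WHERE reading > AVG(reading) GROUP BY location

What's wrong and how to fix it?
Bug: AVG() is an aggregate; it can't sit directly in WHERE

Fix: Compute the overall average in a scalar subquery and compare each group's MIN against it in HAVING

Corrected query:
SELECT location FROM sensors GROUP BY location HAVING MIN(reading) > (SELECT AVG(reading) FROM sensors)

Result:
(no rows)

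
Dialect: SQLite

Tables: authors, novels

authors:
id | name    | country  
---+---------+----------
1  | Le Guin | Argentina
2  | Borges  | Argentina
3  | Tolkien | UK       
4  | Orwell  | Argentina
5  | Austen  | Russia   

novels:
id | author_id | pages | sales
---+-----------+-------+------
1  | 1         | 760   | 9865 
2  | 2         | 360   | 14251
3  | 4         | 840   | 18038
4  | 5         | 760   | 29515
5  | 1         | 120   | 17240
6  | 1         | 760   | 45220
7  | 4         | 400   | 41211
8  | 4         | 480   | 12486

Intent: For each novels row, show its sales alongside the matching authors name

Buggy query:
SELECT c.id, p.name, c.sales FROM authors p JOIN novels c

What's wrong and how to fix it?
Bug: Missing join condition: each novels row is matched to all authors rows instead of just its own

Fix: Add ON c.author_id = p.id to the JOIN

Corrected query:
SELECT c.id, p.name, c.sales FROM authors p JOIN novels c ON c.author_id = p.id

Result:
id | name    | sales
---+---------+------
1  | Le Guin | 9865 
2  | Borges  | 14251
3  | Orwell  | 18038
4  | Austen  | 29515
5  | Le Guin | 17240
6  | Le Guin | 45220
7  | Orwell  | 41211
8  | Orwell  | 12486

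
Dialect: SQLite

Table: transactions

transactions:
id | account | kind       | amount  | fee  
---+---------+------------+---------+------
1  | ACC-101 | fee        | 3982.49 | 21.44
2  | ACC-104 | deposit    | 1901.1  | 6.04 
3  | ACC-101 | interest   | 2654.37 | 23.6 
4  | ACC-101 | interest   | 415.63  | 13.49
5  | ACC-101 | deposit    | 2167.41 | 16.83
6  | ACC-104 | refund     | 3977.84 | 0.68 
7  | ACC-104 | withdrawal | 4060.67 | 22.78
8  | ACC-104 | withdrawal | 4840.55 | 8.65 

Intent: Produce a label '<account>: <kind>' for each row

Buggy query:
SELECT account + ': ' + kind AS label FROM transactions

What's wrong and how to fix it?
Bug: '+' is numeric addition; on text columns SQLite converts them to 0 instead of concatenating

Fix: Use the || operator for string concatenation

Corrected query:
SELECT account || ': ' || kind AS label FROM transactions

Result:
label              
-------------------
ACC-101: fee       
ACC-104: deposit   
ACC-101: interest  
ACC-101: interest  
ACC-101: deposit   
ACC-104: refund    
ACC-104: withdrawal
ACC-104: withdrawal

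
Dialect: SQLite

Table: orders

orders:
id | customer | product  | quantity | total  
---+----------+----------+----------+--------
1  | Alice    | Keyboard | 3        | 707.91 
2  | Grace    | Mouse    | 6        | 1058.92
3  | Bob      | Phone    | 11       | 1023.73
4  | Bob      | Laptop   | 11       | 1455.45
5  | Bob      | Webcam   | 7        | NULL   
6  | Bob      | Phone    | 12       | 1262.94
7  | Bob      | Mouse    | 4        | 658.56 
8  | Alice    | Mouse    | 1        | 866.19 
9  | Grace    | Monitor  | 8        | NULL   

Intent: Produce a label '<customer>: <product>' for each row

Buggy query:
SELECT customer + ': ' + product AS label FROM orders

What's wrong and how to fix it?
Bug: '+' is numeric addition; on text columns SQLite converts them to 0 instead of concatenating

Fix: Use the || operator for string concatenation

Corrected query:
SELECT customer || ': ' || product AS label FROM orders

Result:
label          
---------------
Alice: Keyboard
Grace: Mouse   
Bob: Phone     
Bob: Laptop    
Bob: Webcam    
Bob: Phone     
Bob: Mouse     
Alice: Mouse   
Grace: Monitor 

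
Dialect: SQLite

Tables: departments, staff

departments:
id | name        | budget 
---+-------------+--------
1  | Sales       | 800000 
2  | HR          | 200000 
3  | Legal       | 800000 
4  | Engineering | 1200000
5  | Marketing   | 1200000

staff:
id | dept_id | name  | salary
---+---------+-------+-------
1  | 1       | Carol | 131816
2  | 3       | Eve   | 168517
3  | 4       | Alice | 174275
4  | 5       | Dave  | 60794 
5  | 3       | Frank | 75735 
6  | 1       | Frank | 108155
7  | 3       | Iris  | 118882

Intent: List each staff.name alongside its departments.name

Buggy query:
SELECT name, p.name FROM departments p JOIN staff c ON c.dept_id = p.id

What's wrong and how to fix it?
Bug: 'name' exists in both joined tables, so the database can't tell which one is meant

Fix: Prefix ambiguous columns with the table alias

Corrected query:
SELECT c.name, p.name FROM departments p JOIN staff c ON c.dept_id = p.id

Result:
name  | name       
------+------------
Carol | Sales      
Eve   | Legal      
Alice | Engineering
Dave  | Marketing  
Frank | Legal      
Frank | Sales      
Iris  | Legal      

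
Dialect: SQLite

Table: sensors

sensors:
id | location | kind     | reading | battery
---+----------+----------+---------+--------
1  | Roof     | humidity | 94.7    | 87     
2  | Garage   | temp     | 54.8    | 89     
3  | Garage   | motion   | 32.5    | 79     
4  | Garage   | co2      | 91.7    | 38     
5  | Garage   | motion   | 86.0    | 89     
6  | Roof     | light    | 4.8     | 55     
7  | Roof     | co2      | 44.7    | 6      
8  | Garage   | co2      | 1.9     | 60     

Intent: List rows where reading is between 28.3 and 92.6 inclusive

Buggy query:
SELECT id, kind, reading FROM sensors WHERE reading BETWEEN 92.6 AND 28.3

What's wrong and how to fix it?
Bug: The bounds are reversed; BETWEEN a AND b requires a <= b to match anything

Fix: Write BETWEEN 28.3 AND 92.6

Corrected query:
SELECT id, kind, reading FROM sensors WHERE reading BETWEEN 28.3 AND 92.6

Result:
id | kind   | reading
---+--------+--------
2  | temp   | 54.8   
3  | motion | 32.5   
4  | co2    | 91.7   
5  | motion | 86     
7  | co2    | 44.7   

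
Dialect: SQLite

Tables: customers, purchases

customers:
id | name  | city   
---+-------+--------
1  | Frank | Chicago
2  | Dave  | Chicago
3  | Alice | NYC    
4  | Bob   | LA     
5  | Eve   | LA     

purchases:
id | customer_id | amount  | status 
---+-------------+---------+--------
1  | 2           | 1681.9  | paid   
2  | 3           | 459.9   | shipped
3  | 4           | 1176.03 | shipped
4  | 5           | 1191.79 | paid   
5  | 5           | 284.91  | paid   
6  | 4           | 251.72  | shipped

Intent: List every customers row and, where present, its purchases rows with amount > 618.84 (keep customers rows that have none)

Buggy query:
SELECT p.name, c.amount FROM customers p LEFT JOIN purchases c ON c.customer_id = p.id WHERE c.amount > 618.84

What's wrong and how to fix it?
Bug: A WHERE condition on the right-hand table after LEFT JOIN drops unmatched parents

Fix: Move the right-table condition into the ON clause so unmatched parents are kept

Corrected query:
SELECT p.name, c.amount FROM customers p LEFT JOIN purchases c ON c.customer_id = p.id AND c.amount > 618.84

Result:
name  | amount 
------+--------
Frank | NULL   
Dave  | 1681.9 
Alice | NULL   
Bob   | 1176.03
Eve   | 1191.79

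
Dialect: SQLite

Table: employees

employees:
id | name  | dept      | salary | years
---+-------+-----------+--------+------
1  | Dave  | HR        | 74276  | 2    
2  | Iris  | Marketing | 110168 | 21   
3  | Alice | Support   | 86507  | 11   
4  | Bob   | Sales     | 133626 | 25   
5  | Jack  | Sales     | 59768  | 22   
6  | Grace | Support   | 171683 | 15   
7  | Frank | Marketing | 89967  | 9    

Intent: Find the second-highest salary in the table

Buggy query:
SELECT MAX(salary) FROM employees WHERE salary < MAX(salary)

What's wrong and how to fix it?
Bug: MAX(salary) on the right of the comparison is an aggregate-in-WHERE error

Fix: Put the inner MAX in a scalar subquery

Corrected query:
SELECT MAX(salary) FROM employees WHERE salary < (SELECT MAX(salary) FROM employees)

Result:
MAX(salary)
-----------
133626     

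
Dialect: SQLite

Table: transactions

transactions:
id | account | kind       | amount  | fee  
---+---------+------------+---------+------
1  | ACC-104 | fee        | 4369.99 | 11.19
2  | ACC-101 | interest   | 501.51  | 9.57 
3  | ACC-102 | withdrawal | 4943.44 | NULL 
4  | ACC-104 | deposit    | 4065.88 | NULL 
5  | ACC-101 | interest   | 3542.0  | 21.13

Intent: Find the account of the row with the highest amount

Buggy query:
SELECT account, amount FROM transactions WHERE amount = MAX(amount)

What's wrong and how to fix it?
Bug: WHERE is evaluated per row; an aggregate over the whole table isn't defined there

Fix: Use a subquery: WHERE amount = (SELECT MAX(amount) FROM transactions)

Corrected query:
SELECT account, amount FROM transactions WHERE amount = (SELECT MAX(amount) FROM transactions)

Result:
account | amount 
--------+--------
ACC-102 | 4943.44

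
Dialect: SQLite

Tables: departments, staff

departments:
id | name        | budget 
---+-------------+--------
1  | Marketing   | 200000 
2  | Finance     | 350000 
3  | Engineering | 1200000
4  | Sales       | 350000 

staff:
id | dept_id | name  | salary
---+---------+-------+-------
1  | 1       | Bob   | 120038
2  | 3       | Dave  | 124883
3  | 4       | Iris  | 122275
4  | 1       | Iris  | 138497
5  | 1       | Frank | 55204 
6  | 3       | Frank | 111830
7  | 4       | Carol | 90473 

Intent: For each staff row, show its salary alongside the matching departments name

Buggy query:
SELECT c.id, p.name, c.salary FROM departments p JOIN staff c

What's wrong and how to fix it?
Bug: JOIN with no ON clause produces a cartesian product; every staff row pairs with every departments row

Fix: Add ON c.dept_id = p.id to the JOIN

Corrected query:
SELECT c.id, p.name, c.salary FROM departments p JOIN staff c ON c.dept_id = p.id

Result:
id | name        | salary
---+-------------+-------
1  | Marketing   | 120038
2  | Engineering | 124883
3  | Sales       | 122275
4  | Marketing   | 138497
5  | Marketing   | 55204 
6  | Engineering | 111830
7  | Sales       | 90473 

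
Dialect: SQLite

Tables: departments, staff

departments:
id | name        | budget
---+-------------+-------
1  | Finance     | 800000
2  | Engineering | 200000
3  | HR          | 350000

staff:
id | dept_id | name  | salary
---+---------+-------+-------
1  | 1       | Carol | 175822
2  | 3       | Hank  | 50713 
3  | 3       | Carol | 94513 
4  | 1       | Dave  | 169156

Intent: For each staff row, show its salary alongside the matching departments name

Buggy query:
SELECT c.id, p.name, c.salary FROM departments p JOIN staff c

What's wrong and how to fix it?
Bug: Missing join condition: each staff row is matched to all departments rows instead of just its own

Fix: Add ON c.dept_id = p.id to the JOIN

Corrected query:
SELECT c.id, p.name, c.salary FROM departments p JOIN staff c ON c.dept_id = p.id

Result:
id | name    | salary
---+---------+-------
1  | Finance | 175822
2  | HR      | 50713 
3  | HR      | 94513 
4  | Finance | 169156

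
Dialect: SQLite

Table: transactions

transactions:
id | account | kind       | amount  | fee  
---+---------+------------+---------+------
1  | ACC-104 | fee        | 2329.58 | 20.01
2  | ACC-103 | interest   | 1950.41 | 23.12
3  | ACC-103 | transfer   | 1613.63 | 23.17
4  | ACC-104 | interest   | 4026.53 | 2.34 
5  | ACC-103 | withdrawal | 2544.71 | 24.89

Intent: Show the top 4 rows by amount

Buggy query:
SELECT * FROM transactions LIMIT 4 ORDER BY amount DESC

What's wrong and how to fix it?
Bug: LIMIT must come after ORDER BY

Fix: Swap the clauses: ORDER BY first, then LIMIT

Corrected query:
SELECT * FROM transactions ORDER BY amount DESC LIMIT 4

Result:
id | account | kind       | amount  | fee  
---+---------+------------+---------+------
4  | ACC-104 | interest   | 4026.53 | 2.34 
5  | ACC-103 | withdrawal | 2544.71 | 24.89
1  | ACC-104 | fee        | 2329.58 | 20.01
2  | ACC-103 | interest   | 1950.41 | 23.12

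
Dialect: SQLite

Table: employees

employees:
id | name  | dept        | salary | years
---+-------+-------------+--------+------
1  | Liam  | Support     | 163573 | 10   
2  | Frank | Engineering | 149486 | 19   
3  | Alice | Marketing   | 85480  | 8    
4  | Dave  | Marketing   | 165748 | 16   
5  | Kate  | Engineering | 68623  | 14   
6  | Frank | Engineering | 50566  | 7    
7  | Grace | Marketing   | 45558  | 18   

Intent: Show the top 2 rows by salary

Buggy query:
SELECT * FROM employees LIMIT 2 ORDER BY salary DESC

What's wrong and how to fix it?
Bug: ORDER BY cannot follow LIMIT; LIMIT is the final clause

Fix: Sort with ORDER BY, then apply LIMIT

Corrected query:
SELECT * FROM employees ORDER BY salary DESC LIMIT 2

Result:
id | name | dept      | salary | years
---+------+-----------+--------+------
4  | Dave | Marketing | 165748 | 16   
1  | Liam | Support   | 163573 | 10   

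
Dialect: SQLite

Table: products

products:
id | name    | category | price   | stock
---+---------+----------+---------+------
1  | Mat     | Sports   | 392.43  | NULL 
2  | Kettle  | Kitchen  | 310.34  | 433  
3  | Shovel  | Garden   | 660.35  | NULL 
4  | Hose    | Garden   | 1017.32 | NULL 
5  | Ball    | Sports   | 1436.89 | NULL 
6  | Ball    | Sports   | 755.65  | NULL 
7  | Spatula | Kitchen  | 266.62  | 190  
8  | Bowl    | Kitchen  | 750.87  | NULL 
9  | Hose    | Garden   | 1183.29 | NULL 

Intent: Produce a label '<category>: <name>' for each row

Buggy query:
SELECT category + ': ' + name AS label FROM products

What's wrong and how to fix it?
Bug: '+' is numeric addition; on text columns SQLite converts them to 0 instead of concatenating

Fix: Replace + with || to concatenate text

Corrected query:
SELECT category || ': ' || name AS label FROM products

Result:
label           
----------------
Sports: Mat     
Kitchen: Kettle 
Garden: Shovel  
Garden: Hose    
Sports: Ball    
Sports: Ball    
Kitchen: Spatula
Kitchen: Bowl   
Garden: Hose    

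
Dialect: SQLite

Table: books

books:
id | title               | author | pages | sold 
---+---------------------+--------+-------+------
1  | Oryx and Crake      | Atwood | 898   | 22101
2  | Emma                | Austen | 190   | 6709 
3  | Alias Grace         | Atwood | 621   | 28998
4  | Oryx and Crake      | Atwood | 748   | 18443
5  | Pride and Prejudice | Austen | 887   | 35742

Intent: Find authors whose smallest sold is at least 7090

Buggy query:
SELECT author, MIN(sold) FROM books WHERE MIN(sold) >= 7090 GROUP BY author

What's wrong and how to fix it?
Bug: MIN() in WHERE is a misuse of aggregate

Fix: Replace WHERE with HAVING after the GROUP BY

Corrected query:
SELECT author, MIN(sold) FROM books GROUP BY author HAVING MIN(sold) >= 7090

Result:
author | MIN(sold)
-------+----------
Atwood | 18443    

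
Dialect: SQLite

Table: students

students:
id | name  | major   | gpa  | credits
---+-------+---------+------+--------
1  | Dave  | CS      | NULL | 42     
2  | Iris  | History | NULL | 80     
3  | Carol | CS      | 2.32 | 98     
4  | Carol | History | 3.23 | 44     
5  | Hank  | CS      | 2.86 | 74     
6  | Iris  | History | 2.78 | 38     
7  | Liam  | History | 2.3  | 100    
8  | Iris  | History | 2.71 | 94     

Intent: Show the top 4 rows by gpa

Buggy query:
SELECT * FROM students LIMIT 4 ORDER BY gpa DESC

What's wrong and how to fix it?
Bug: ORDER BY cannot follow LIMIT; LIMIT is the final clause

Fix: Swap the clauses: ORDER BY first, then LIMIT

Corrected query:
SELECT * FROM students ORDER BY gpa DESC LIMIT 4

Result:
id | name  | major   | gpa  | credits
---+-------+---------+------+--------
4  | Carol | History | 3.23 | 44     
5  | Hank  | CS      | 2.86 | 74     
6  | Iris  | History | 2.78 | 38     
8  | Iris  | History | 2.71 | 94     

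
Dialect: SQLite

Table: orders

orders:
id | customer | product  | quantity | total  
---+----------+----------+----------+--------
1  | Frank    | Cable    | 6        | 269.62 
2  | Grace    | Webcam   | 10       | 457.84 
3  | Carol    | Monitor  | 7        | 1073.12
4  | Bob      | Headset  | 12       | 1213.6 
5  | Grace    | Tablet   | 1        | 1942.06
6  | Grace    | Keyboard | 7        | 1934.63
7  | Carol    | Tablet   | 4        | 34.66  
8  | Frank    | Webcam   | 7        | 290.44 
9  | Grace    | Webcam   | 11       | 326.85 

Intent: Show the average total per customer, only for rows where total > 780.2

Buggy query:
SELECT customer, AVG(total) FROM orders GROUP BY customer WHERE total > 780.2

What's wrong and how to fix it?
Bug: WHERE cannot follow GROUP BY

Fix: Place WHERE between FROM and GROUP BY

Corrected query:
SELECT customer, AVG(total) FROM orders WHERE total > 780.2 GROUP BY customer

Result:
customer | AVG(total)
---------+-----------
Bob      | 1213.6    
Carol    | 1073.12   
Grace    | 1938.345  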